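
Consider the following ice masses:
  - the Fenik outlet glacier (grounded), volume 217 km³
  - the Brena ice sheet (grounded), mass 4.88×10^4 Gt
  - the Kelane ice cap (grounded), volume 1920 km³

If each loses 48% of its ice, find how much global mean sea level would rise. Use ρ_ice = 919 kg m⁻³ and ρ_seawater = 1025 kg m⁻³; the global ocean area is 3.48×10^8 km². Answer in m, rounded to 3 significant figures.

≈ 0.0683 m

Fenik: 0.48 × 217 km³ × (919/1025) = 93.39 km³ of water.
Brena: 0.48 × 4.88×10^4 Gt = 2.342×10^16 kg; dividing by ρ_w = 1025 kg m⁻³ gives 2.285×10^13 m³ of water.
Kelane: 0.48 × 1920 km³ × (919/1025) = 826.3 km³ of water.
Total added water ≈ 2.377×10^13 m³ over 3.48×10^14 m² → Δh = 0.0683 m.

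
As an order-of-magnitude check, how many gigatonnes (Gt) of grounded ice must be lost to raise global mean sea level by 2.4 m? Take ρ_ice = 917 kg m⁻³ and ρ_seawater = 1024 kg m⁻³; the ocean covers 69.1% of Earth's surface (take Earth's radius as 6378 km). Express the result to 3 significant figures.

≈ 8.68×10^5 Gt

Required water volume = Δh × A = 2.4 m × 3.53×10^14 m² = 8.478×10^14 m³.
ρ_w = 1024 kg m⁻³, so the mass of water = 8.478×10^14 m³ × 1024 kg m⁻³ = 8.681×10^17 kg = 8.68×10^5 Gt (and the same mass of ice, by conservation).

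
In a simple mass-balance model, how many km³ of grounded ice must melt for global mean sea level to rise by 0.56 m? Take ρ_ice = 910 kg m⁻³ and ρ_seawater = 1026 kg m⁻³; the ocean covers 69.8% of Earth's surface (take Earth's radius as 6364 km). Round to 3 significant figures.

Required water volume = Δh × A = 0.56 m × 3.55×10^14 m² = 1.989×10^14 m³ = 1.989×10^5 km³.
Ice volume = water volume × ρ_w/ρ_ice = 1.989×10^5 × 1026/910 = 2.24×10^5 km³.

≈ 2.24×10^5 km³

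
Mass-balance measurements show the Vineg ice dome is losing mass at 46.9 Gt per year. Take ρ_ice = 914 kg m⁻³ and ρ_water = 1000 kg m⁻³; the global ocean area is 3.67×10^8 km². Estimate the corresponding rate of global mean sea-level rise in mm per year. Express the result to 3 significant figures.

≈ 0.128 mm/yr

ρ_w = 1000 kg m⁻³. Annual water volume added = 46.9 Gt / ρ_w = 4.690×10^13 kg / 1000 kg m⁻³ = 4.690×10^10 m³.
Δh per year = 4.690×10^10 / 3.67×10^14 = 1.28×10^-4 m = 0.128 mm.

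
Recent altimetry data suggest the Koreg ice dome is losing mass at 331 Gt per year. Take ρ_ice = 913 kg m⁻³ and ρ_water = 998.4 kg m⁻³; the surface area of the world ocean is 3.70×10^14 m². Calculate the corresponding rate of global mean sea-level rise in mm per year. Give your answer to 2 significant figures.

ρ_w = 998.4 kg m⁻³. Annual water volume added = 331 Gt / ρ_w = 3.310×10^14 kg / 998.4 kg m⁻³ = 3.315×10^11 m³.
Δh per year = 3.315×10^11 / 3.70×10^14 = 8.96×10^-4 m = 0.90 mm.

≈ 0.90 mm/yr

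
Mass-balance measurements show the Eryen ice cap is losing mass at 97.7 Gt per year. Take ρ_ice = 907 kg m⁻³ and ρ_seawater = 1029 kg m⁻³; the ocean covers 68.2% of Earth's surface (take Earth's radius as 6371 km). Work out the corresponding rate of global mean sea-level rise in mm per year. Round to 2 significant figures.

ρ_w = 1029 kg m⁻³. Annual water volume added = 97.7 Gt / ρ_w = 9.770×10^13 kg / 1029 kg m⁻³ = 9.495×10^10 m³.
Δh per year = 9.495×10^10 / 3.48×10^14 = 2.73×10^-4 m = 0.27 mm.

≈ 0.27 mm/yr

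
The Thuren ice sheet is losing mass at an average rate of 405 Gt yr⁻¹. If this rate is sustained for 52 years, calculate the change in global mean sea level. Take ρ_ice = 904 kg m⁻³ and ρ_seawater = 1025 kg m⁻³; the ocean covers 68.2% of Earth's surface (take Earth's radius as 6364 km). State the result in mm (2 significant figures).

≈ 59 mm

Total mass lost = 405 Gt/yr × 52 yr = 2.106×10^4 Gt = 2.106×10^16 kg.
ρ_w = 1025 kg m⁻³, so water volume = 2.106×10^16 / 1025 = 2.055×10^13 m³.
Δh = 2.055×10^13 / 3.47×10^14 = 0.0592 m = 59 mm.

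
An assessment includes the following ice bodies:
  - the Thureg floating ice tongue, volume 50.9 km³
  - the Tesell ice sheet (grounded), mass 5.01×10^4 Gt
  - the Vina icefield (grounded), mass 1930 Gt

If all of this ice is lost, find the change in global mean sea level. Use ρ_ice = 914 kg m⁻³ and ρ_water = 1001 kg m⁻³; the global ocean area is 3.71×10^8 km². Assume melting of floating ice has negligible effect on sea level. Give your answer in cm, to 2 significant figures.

The Thureg floating ice tongue is floating and already displaces its own weight of water, so its melt adds essentially nothing to sea level.
Tesell: 5.01×10^4 Gt = 5.010×10^16 kg; dividing by ρ_w = 1001 kg m⁻³ gives 5.005×10^13 m³ of water.
Vina: 1930 Gt = 1.930×10^15 kg; dividing by ρ_w = 1001 kg m⁻³ gives 1.928×10^12 m³ of water.
Total added water ≈ 5.198×10^13 m³ over 3.71×10^14 m² → Δh = 0.140 m = 14 cm.

≈ 14 cm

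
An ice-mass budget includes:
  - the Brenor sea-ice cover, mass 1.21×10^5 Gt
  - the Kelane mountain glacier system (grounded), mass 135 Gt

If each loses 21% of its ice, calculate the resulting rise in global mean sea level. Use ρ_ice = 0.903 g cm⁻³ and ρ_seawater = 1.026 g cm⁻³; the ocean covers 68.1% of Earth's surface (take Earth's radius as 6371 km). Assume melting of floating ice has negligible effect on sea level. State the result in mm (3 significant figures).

≈ 0.0795 mm

The Brenor sea-ice cover is floating and already displaces its own weight of water, so its melt adds essentially nothing to sea level.
Kelane: 0.21 × 135 Gt = 2.835×10^13 kg; dividing by ρ_w = 1.026 g cm⁻³ = 1026 kg m⁻³ gives 2.763×10^10 m³ of water.
Total added water ≈ 2.763×10^10 m³ over 3.47×10^14 m² → Δh = 7.95×10^-5 m = 0.0795 mm.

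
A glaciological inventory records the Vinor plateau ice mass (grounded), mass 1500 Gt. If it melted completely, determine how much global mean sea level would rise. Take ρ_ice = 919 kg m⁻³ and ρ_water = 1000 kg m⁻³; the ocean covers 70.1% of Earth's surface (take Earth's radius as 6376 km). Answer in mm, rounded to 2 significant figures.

Vinor: 1500 Gt = 1.500×10^15 kg; dividing by ρ_w = 1000 kg m⁻³ gives 1.500×10^12 m³ of water.
Spread over 3.58×10^14 m² of ocean, Δh = 1.500×10^12 / 3.58×10^14 = 4.19×10^-3 m = 4.2 mm.

≈ 4.2 mm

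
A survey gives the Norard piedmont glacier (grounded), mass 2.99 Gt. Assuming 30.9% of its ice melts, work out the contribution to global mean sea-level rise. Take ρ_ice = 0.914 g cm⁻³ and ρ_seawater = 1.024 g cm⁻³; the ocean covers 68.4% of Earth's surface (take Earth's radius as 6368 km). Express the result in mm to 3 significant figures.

≈ 2.59×10^-3 mm

Norard: 0.309 × 2.99 Gt = 9.239×10^11 kg; dividing by ρ_w = 1.024 g cm⁻³ = 1024 kg m⁻³ gives 9.023×10^8 m³ of water.
Spread over 3.49×10^14 m² of ocean, Δh = 9.023×10^8 / 3.49×10^14 = 2.59×10^-6 m = 2.59×10^-3 mm.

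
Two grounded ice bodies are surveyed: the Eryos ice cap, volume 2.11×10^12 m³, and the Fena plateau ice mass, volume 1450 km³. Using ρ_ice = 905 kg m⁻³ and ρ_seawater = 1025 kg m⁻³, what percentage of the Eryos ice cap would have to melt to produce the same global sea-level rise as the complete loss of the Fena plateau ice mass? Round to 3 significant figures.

Equal sea-level rise means equal mass of meltwater, i.e. equal mass of ice lost.
Ice mass of Fena: 1.312×10^15 kg; ice mass of Eryos: 1.910×10^15 kg.
Fraction required = 1.312×10^15 / 1.910×10^15 = 0.687 → 68.7 %.

≈ 68.7 %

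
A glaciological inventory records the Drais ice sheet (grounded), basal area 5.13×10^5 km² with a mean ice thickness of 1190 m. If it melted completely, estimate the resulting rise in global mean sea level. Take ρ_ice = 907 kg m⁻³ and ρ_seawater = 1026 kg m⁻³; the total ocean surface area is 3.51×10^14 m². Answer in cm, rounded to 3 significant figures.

≈ 154 cm

Drais: ice volume = 5.13×10^5 km² × 1190 m = 6.105×10^5 km³; 6.105×10^5 × (907/1026) = 5.397×10^5 km³ of water.
Spread over 3.51×10^14 m² of ocean, Δh = 5.397×10^14 / 3.51×10^14 = 1.54 m = 154 cm.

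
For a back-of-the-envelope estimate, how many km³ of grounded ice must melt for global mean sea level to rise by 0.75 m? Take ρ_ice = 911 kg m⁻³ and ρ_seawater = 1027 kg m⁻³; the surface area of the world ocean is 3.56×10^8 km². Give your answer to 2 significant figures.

≈ 3.0×10^5 km³

Required water volume = Δh × A = 0.75 m × 3.56×10^14 m² = 2.670×10^14 m³ = 2.670×10^5 km³.
Ice volume = water volume × ρ_w/ρ_ice = 2.670×10^5 × 1027/911 = 3.0×10^5 km³.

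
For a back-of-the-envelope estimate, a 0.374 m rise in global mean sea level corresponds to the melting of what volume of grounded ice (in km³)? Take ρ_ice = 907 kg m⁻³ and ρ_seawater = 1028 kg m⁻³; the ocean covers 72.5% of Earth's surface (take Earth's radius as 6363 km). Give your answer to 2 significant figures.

≈ 1.6×10^5 km³

Required water volume = Δh × A = 0.374 m × 3.69×10^14 m² = 1.380×10^14 m³ = 1.380×10^5 km³.
Ice volume = water volume × ρ_w/ρ_ice = 1.380×10^5 × 1028/907 = 1.6×10^5 km³.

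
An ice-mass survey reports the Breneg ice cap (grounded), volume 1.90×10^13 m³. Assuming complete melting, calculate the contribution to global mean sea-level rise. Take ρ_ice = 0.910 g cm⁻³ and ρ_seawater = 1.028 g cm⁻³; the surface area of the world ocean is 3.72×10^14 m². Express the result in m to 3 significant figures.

≈ 0.0452 m

Breneg: 1.90×10^13 m³ × (910/1028) = 1.682×10^13 m³ of water.
Spread over 3.72×10^14 m² of ocean, Δh = 1.682×10^13 / 3.72×10^14 = 0.0452 m.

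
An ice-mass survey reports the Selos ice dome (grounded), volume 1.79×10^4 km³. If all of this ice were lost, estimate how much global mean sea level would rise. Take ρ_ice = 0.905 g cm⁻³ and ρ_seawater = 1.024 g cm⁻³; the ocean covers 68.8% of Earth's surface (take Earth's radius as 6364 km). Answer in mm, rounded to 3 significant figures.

Selos: 1.79×10^4 km³ × (905/1024) = 1.582×10^4 km³ of water.
Spread over 3.50×10^14 m² of ocean, Δh = 1.582×10^13 / 3.50×10^14 = 0.0452 m = 45.2 mm.

≈ 45.2 mm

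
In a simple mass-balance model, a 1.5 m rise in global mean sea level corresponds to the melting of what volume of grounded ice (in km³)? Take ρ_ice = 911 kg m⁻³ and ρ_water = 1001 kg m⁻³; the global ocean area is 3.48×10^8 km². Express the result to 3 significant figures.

≈ 5.74×10^5 km³

Required water volume = Δh × A = 1.5 m × 3.48×10^14 m² = 5.220×10^14 m³ = 5.220×10^5 km³.
Ice volume = water volume × ρ_w/ρ_ice = 5.220×10^5 × 1001/911 = 5.74×10^5 km³.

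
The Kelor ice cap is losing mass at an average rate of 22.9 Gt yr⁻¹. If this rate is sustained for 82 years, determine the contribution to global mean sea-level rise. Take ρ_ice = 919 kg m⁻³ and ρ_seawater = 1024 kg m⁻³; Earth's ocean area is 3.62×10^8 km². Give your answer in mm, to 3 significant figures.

≈ 5.07 mm

Total mass lost = 22.9 Gt/yr × 82 yr = 1878 Gt = 1.878×10^15 kg.
ρ_w = 1024 kg m⁻³, so water volume = 1.878×10^15 / 1024 = 1.834×10^12 m³.
Δh = 1.834×10^12 / 3.62×10^14 = 5.07×10^-3 m = 5.07 mm.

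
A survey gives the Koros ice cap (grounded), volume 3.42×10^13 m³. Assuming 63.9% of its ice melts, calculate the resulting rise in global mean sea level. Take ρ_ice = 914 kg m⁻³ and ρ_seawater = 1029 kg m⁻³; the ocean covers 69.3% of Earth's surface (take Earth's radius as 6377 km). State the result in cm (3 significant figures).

≈ 5.48 cm

Koros: 0.639 × 3.42×10^13 m³ × (914/1029) = 1.941×10^13 m³ of water.
Spread over 3.54×10^14 m² of ocean, Δh = 1.941×10^13 / 3.54×10^14 = 0.0548 m = 5.48 cm.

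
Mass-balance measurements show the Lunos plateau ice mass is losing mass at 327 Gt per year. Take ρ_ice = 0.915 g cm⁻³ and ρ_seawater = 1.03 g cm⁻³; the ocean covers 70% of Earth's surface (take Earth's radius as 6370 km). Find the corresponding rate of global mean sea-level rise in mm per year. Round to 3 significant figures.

≈ 0.889 mm/yr

ρ_w = 1.03 g cm⁻³ = 1030 kg m⁻³. Annual water volume added = 327 Gt / ρ_w = 3.270×10^14 kg / 1030 kg m⁻³ = 3.175×10^11 m³.
Δh per year = 3.175×10^11 / 3.57×10^14 = 8.89×10^-4 m = 0.889 mm.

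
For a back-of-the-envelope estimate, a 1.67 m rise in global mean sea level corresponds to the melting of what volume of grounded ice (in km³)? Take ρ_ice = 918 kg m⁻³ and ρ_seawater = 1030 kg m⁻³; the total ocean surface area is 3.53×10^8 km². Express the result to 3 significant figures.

≈ 6.61×10^5 km³

Required water volume = Δh × A = 1.67 m × 3.53×10^14 m² = 5.895×10^14 m³ = 5.895×10^5 km³.
Ice volume = water volume × ρ_w/ρ_ice = 5.895×10^5 × 1030/918 = 6.61×10^5 km³.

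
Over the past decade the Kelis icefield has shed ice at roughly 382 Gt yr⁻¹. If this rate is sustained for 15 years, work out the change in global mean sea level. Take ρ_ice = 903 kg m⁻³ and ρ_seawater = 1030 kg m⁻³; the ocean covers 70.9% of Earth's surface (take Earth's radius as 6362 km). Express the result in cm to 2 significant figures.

≈ 1.5 cm

Total mass lost = 382 Gt/yr × 15 yr = 5730 Gt = 5.730×10^15 kg.
ρ_w = 1030 kg m⁻³, so water volume = 5.730×10^15 / 1030 = 5.563×10^12 m³.
Δh = 5.563×10^12 / 3.61×10^14 = 0.0154 m = 1.5 cm.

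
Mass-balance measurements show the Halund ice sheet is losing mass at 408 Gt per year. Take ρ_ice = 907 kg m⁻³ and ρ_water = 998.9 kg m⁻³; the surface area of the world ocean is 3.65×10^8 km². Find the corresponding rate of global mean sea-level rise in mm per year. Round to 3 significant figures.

≈ 1.12 mm/yr

ρ_w = 998.9 kg m⁻³. Annual water volume added = 408 Gt / ρ_w = 4.080×10^14 kg / 998.9 kg m⁻³ = 4.084×10^11 m³.
Δh per year = 4.084×10^11 / 3.65×10^14 = 1.12×10^-3 m = 1.12 mm.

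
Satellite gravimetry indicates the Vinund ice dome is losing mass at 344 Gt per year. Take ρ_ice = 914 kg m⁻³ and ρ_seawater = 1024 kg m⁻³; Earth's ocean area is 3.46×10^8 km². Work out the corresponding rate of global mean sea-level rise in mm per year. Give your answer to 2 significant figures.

ρ_w = 1024 kg m⁻³. Annual water volume added = 344 Gt / ρ_w = 3.440×10^14 kg / 1024 kg m⁻³ = 3.359×10^11 m³.
Δh per year = 3.359×10^11 / 3.46×10^14 = 9.71×10^-4 m = 0.97 mm.

≈ 0.97 mm/yr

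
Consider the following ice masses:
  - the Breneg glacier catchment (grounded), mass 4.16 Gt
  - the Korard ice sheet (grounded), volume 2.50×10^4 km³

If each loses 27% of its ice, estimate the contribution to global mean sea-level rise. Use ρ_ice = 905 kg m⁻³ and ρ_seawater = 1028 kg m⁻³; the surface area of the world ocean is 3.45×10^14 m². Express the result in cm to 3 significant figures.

Breneg: 0.27 × 4.16 Gt = 1.123×10^12 kg; dividing by ρ_w = 1028 kg m⁻³ gives 1.093×10^9 m³ of water.
Korard: 0.27 × 2.50×10^4 km³ × (905/1028) = 5942 km³ of water.
Total added water ≈ 5.943×10^12 m³ over 3.45×10^14 m² → Δh = 0.0172 m = 1.72 cm.

≈ 1.72 cm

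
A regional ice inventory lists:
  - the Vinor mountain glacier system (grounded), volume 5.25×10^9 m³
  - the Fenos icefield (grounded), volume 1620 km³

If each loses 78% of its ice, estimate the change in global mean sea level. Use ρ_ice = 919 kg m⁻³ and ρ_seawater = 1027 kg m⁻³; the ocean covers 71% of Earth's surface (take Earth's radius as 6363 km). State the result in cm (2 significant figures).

≈ 0.31 cm

Vinor: 0.78 × 5.25×10^9 m³ × (919/1027) = 3.664×10^9 m³ of water.
Fenos: 0.78 × 1620 km³ × (919/1027) = 1131 km³ of water.
Total added water ≈ 1.134×10^12 m³ over 3.61×10^14 m² → Δh = 3.14×10^-3 m = 0.31 cm.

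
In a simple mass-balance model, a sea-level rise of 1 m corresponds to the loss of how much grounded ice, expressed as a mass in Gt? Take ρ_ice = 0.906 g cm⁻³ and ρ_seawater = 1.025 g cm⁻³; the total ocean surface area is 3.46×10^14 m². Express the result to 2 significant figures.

Required water volume = Δh × A = 1 m × 3.46×10^14 m² = 3.460×10^14 m³.
ρ_w = 1.025 g cm⁻³ = 1025 kg m⁻³, so the mass of water = 3.460×10^14 m³ × 1025 kg m⁻³ = 3.546×10^17 kg = 3.5×10^5 Gt (and the same mass of ice, by conservation).

≈ 3.5×10^5 Gt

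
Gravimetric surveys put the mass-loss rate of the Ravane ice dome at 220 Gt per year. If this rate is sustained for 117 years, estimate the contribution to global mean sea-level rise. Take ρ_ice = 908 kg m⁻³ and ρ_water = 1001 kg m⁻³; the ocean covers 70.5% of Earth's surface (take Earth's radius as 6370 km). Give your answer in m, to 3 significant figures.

≈ 0.0715 m

Total mass lost = 220 Gt/yr × 117 yr = 2.574×10^4 Gt = 2.574×10^16 kg.
ρ_w = 1001 kg m⁻³, so water volume = 2.574×10^16 / 1001 = 2.571×10^13 m³.
Δh = 2.571×10^13 / 3.59×10^14 = 0.0715 m.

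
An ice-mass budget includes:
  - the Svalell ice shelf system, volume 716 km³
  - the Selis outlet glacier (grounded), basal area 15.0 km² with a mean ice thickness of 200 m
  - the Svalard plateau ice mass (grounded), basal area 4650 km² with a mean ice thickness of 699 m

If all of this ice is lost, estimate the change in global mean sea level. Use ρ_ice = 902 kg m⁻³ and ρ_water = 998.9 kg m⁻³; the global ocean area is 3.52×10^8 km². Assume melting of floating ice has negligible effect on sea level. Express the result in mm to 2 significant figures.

≈ 8.3 mm

The Svalell ice shelf system is floating and already displaces its own weight of water, so its melt adds essentially nothing to sea level.
Selis: ice volume = 15.0 km² × 200 m = 3.000 km³; 3.000 × (902/998.9) = 2.709 km³ of water.
Svalard: ice volume = 4650 km² × 699 m = 3250 km³; 3250 × (902/998.9) = 2935 km³ of water.
Total added water ≈ 2.938×10^12 m³ over 3.52×10^14 m² → Δh = 8.35×10^-3 m = 8.3 mm.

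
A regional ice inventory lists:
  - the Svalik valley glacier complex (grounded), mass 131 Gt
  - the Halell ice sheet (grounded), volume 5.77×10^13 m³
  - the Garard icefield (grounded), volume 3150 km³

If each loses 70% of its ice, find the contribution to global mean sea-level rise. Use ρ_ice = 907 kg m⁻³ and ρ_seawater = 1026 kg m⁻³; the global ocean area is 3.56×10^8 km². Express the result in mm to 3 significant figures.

≈ 106 mm

Svalik: 0.7 × 131 Gt = 9.170×10^13 kg; dividing by ρ_w = 1026 kg m⁻³ gives 8.938×10^10 m³ of water.
Halell: 0.7 × 5.77×10^13 m³ × (907/1026) = 3.571×10^13 m³ of water.
Garard: 0.7 × 3150 km³ × (907/1026) = 1949 km³ of water.
Total added water ≈ 3.774×10^13 m³ over 3.56×10^14 m² → Δh = 0.106 m = 106 mm.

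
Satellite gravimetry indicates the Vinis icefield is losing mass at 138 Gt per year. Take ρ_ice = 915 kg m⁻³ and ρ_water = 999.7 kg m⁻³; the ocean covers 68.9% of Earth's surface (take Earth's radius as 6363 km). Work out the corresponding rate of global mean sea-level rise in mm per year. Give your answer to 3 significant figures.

≈ 0.394 mm/yr

ρ_w = 999.7 kg m⁻³. Annual water volume added = 138 Gt / ρ_w = 1.380×10^14 kg / 999.7 kg m⁻³ = 1.380×10^11 m³.
Δh per year = 1.380×10^11 / 3.51×10^14 = 3.94×10^-4 m = 0.394 mm.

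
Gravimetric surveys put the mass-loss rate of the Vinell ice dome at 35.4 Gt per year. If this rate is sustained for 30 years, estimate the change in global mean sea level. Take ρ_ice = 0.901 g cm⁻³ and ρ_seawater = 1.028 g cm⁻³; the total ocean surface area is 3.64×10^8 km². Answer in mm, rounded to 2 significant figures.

Total mass lost = 35.4 Gt/yr × 30 yr = 1062 Gt = 1.062×10^15 kg.
ρ_w = 1.028 g cm⁻³ = 1028 kg m⁻³, so water volume = 1.062×10^15 / 1028 = 1.033×10^12 m³.
Δh = 1.033×10^12 / 3.64×10^14 = 2.84×10^-3 m = 2.8 mm.

≈ 2.8 mm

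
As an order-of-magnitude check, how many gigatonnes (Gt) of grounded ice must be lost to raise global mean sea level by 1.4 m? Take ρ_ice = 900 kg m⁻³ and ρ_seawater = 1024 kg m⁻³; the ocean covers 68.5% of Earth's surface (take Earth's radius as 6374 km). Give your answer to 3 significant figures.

≈ 5.01×10^5 Gt

Required water volume = Δh × A = 1.4 m × 3.50×10^14 m² = 4.896×10^14 m³.
ρ_w = 1024 kg m⁻³, so the mass of water = 4.896×10^14 m³ × 1024 kg m⁻³ = 5.014×10^17 kg = 5.01×10^5 Gt (and the same mass of ice, by conservation).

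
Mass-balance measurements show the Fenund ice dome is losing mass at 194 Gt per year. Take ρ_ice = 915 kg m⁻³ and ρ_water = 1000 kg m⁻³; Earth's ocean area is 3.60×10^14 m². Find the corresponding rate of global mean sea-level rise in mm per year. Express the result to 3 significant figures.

≈ 0.539 mm/yr

ρ_w = 1000 kg m⁻³. Annual water volume added = 194 Gt / ρ_w = 1.940×10^14 kg / 1000 kg m⁻³ = 1.940×10^11 m³.
Δh per year = 1.940×10^11 / 3.60×10^14 = 5.39×10^-4 m = 0.539 mm.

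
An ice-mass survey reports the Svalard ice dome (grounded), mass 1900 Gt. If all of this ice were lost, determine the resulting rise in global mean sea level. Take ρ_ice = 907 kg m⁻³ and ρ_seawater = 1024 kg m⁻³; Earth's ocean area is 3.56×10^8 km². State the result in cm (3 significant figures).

Svalard: 1900 Gt = 1.900×10^15 kg; dividing by ρ_w = 1024 kg m⁻³ gives 1.855×10^12 m³ of water.
Spread over 3.56×10^14 m² of ocean, Δh = 1.855×10^12 / 3.56×10^14 = 5.21×10^-3 m = 0.521 cm.

≈ 0.521 cm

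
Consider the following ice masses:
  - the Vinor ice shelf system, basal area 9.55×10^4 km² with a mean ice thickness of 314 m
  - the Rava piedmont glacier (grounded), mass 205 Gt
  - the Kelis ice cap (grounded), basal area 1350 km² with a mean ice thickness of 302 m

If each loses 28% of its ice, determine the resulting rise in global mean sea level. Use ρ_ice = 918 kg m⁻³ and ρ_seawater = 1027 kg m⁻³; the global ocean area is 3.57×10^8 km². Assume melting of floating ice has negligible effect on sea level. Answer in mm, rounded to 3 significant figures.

The Vinor ice shelf system is floating and already displaces its own weight of water, so its melt adds essentially nothing to sea level.
Rava: 0.28 × 205 Gt = 5.740×10^13 kg; dividing by ρ_w = 1027 kg m⁻³ gives 5.589×10^10 m³ of water.
Kelis: ice volume = 1350 km² × 302 m = 407.7 km³; 0.28 × 407.7 × (918/1027) = 102.0 km³ of water.
Total added water ≈ 1.579×10^11 m³ over 3.57×10^14 m² → Δh = 4.42×10^-4 m = 0.442 mm.

≈ 0.442 mm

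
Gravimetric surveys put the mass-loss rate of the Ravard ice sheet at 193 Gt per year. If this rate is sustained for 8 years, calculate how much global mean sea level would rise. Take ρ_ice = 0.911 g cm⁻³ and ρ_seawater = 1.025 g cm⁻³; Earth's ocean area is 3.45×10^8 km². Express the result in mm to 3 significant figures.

≈ 4.37 mm

Total mass lost = 193 Gt/yr × 8 yr = 1544 Gt = 1.544×10^15 kg.
ρ_w = 1.025 g cm⁻³ = 1025 kg m⁻³, so water volume = 1.544×10^15 / 1025 = 1.506×10^12 m³.
Δh = 1.506×10^12 / 3.45×10^14 = 4.37×10^-3 m = 4.37 mm.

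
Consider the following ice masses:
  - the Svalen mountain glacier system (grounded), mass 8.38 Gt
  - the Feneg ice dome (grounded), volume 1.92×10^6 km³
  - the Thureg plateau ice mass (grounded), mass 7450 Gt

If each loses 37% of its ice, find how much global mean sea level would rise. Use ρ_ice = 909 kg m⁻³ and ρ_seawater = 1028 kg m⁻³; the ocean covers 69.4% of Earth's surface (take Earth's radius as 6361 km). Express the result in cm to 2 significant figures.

≈ 180 cm

Svalen: 0.37 × 8.38 Gt = 3.101×10^12 kg; dividing by ρ_w = 1028 kg m⁻³ gives 3.016×10^9 m³ of water.
Feneg: 0.37 × 1.92×10^6 km³ × (909/1028) = 6.282×10^5 km³ of water.
Thureg: 0.37 × 7450 Gt = 2.756×10^15 kg; dividing by ρ_w = 1028 kg m⁻³ gives 2.681×10^12 m³ of water.
Total added water ≈ 6.308×10^14 m³ over 3.53×10^14 m² → Δh = 1.79 m = 180 cm.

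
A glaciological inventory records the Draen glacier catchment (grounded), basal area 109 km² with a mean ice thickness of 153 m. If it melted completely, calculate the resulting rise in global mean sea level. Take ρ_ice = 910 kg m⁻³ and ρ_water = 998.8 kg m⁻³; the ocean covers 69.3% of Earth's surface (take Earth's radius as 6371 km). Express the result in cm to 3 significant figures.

Draen: ice volume = 109 km² × 153 m = 16.68 km³; 16.68 × (910/998.8) = 15.19 km³ of water.
Spread over 3.53×10^14 m² of ocean, Δh = 1.519×10^10 / 3.53×10^14 = 4.30×10^-5 m = 4.30×10^-3 cm.

≈ 4.30×10^-3 cm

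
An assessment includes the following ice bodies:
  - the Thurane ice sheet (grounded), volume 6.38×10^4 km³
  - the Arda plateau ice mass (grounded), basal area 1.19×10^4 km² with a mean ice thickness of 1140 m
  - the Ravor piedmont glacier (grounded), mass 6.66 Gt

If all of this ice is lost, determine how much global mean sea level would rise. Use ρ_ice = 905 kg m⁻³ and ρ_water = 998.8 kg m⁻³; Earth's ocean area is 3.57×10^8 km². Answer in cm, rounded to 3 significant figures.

≈ 19.6 cm

Thurane: 6.38×10^4 km³ × (905/998.8) = 5.781×10^4 km³ of water.
Arda: ice volume = 1.19×10^4 km² × 1140 m = 1.357×10^4 km³; 1.357×10^4 × (905/998.8) = 1.229×10^4 km³ of water.
Ravor: 6.66 Gt = 6.660×10^12 kg; dividing by ρ_w = 998.8 kg m⁻³ gives 6.668×10^9 m³ of water.
Total added water ≈ 7.011×10^13 m³ over 3.57×10^14 m² → Δh = 0.196 m = 19.6 cm.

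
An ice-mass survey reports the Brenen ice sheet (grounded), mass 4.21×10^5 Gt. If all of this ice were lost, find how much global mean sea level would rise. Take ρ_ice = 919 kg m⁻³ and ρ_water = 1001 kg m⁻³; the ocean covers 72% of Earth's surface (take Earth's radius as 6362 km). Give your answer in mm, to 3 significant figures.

Brenen: 4.21×10^5 Gt = 4.210×10^17 kg; dividing by ρ_w = 1001 kg m⁻³ gives 4.206×10^14 m³ of water.
Spread over 3.66×10^14 m² of ocean, Δh = 4.206×10^14 / 3.66×10^14 = 1.15 m = 1150 mm.

≈ 1150 mm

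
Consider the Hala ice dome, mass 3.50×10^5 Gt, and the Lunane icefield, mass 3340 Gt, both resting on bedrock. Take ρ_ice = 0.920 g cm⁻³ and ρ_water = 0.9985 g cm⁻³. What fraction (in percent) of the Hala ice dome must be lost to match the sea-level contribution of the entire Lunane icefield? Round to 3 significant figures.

≈ 0.954 %

Equal sea-level rise means equal mass of meltwater, i.e. equal mass of ice lost.
Ice mass of Lunane: 3.340×10^15 kg; ice mass of Hala: 3.500×10^17 kg.
Fraction required = 3.340×10^15 / 3.500×10^17 = 9.54×10^-3 → 0.954 %.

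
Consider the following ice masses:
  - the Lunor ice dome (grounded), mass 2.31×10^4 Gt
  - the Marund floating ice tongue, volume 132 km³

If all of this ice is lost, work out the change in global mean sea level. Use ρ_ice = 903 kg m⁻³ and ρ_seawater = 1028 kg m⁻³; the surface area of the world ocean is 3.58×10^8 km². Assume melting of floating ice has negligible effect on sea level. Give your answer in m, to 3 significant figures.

Lunor: 2.31×10^4 Gt = 2.310×10^16 kg; dividing by ρ_w = 1028 kg m⁻³ gives 2.247×10^13 m³ of water.
The Marund floating ice tongue is floating and already displaces its own weight of water, so its melt adds essentially nothing to sea level.
Total added water ≈ 2.247×10^13 m³ over 3.58×10^14 m² → Δh = 0.0628 m.

≈ 0.0628 m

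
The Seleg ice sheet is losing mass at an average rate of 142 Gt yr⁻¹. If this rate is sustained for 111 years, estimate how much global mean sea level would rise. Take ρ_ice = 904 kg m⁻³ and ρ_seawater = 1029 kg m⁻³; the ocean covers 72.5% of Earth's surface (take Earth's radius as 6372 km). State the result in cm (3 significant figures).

Total mass lost = 142 Gt/yr × 111 yr = 1.576×10^4 Gt = 1.576×10^16 kg.
ρ_w = 1029 kg m⁻³, so water volume = 1.576×10^16 / 1029 = 1.532×10^13 m³.
Δh = 1.532×10^13 / 3.70×10^14 = 0.0414 m = 4.14 cm.

≈ 4.14 cm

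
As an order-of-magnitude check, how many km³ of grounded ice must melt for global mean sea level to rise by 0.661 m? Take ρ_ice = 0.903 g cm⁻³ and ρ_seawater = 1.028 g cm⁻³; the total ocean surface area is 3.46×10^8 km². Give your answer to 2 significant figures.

Required water volume = Δh × A = 0.661 m × 3.46×10^14 m² = 2.287×10^14 m³ = 2.287×10^5 km³.
Ice volume = water volume × ρ_w/ρ_ice = 2.287×10^5 × 1028/903 = 2.6×10^5 km³.

≈ 2.6×10^5 km³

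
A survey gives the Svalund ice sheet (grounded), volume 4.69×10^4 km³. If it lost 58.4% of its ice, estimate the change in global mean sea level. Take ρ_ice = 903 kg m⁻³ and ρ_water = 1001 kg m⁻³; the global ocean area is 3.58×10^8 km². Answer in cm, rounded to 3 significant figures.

≈ 6.90 cm

Svalund: 0.584 × 4.69×10^4 km³ × (903/1001) = 2.471×10^4 km³ of water.
Spread over 3.58×10^14 m² of ocean, Δh = 2.471×10^13 / 3.58×10^14 = 0.0690 m = 6.90 cm.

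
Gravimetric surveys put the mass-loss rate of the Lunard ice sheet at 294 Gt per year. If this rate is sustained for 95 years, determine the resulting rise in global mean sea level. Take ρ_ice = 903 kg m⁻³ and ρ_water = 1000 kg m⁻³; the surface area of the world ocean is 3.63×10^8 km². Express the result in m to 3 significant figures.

≈ 0.0769 m

Total mass lost = 294 Gt/yr × 95 yr = 2.793×10^4 Gt = 2.793×10^16 kg.
ρ_w = 1000 kg m⁻³, so water volume = 2.793×10^16 / 1000 = 2.793×10^13 m³.
Δh = 2.793×10^13 / 3.63×10^14 = 0.0769 m.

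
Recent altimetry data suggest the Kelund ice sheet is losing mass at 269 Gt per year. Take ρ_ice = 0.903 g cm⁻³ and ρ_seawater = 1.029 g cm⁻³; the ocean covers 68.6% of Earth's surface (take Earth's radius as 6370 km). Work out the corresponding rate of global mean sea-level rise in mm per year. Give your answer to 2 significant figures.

≈ 0.75 mm/yr

ρ_w = 1.029 g cm⁻³ = 1029 kg m⁻³. Annual water volume added = 269 Gt / ρ_w = 2.690×10^14 kg / 1029 kg m⁻³ = 2.614×10^11 m³.
Δh per year = 2.614×10^11 / 3.50×10^14 = 7.47×10^-4 m = 0.75 mm.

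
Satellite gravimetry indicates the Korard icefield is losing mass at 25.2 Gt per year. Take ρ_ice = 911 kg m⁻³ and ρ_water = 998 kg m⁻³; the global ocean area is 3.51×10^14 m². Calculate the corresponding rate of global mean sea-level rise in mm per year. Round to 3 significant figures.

≈ 0.0719 mm/yr

ρ_w = 998 kg m⁻³. Annual water volume added = 25.2 Gt / ρ_w = 2.520×10^13 kg / 998 kg m⁻³ = 2.525×10^10 m³.
Δh per year = 2.525×10^10 / 3.51×10^14 = 7.19×10^-5 m = 0.0719 mm.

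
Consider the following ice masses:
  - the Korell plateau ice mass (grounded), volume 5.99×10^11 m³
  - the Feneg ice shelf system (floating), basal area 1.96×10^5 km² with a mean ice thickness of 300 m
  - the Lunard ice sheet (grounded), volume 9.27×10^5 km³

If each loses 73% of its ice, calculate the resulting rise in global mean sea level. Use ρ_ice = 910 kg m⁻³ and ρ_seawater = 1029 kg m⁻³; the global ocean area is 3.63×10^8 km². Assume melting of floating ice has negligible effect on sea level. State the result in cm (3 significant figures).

≈ 165 cm

Korell: 0.73 × 5.99×10^11 m³ × (910/1029) = 3.867×10^11 m³ of water.
The Feneg ice shelf system is floating and already displaces its own weight of water, so its melt adds essentially nothing to sea level.
Lunard: 0.73 × 9.27×10^5 km³ × (910/1029) = 5.985×10^5 km³ of water.
Total added water ≈ 5.988×10^14 m³ over 3.63×10^14 m² → Δh = 1.65 m = 165 cm.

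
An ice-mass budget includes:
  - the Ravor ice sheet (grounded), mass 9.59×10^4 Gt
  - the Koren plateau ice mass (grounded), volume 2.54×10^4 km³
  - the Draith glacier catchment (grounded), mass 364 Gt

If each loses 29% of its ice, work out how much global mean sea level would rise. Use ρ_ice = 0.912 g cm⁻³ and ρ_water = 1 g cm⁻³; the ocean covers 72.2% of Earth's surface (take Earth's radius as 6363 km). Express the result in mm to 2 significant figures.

≈ 94 mm

Ravor: 0.29 × 9.59×10^4 Gt = 2.781×10^16 kg; dividing by ρ_w = 1 g cm⁻³ = 1000 kg m⁻³ gives 2.781×10^13 m³ of water.
Koren: 0.29 × 2.54×10^4 km³ × (912/1000) = 6718 km³ of water.
Draith: 0.29 × 364 Gt = 1.056×10^14 kg; dividing by ρ_w = 1000 kg m⁻³ gives 1.056×10^11 m³ of water.
Total added water ≈ 3.463×10^13 m³ over 3.67×10^14 m² → Δh = 0.0943 m = 94 mm.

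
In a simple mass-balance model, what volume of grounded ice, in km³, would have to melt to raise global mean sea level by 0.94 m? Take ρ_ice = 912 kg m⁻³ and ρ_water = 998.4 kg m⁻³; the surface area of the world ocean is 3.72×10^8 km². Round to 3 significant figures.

Required water volume = Δh × A = 0.94 m × 3.72×10^14 m² = 3.497×10^14 m³ = 3.497×10^5 km³.
Ice volume = water volume × ρ_w/ρ_ice = 3.497×10^5 × 998.4/912 = 3.83×10^5 km³.

≈ 3.83×10^5 km³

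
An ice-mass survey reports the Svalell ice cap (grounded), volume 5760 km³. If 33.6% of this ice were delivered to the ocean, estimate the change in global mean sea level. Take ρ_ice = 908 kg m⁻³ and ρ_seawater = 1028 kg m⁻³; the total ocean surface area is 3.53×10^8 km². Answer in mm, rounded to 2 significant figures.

Svalell: 0.336 × 5760 km³ × (908/1028) = 1709 km³ of water.
Spread over 3.53×10^14 m² of ocean, Δh = 1.709×10^12 / 3.53×10^14 = 4.84×10^-3 m = 4.8 mm.

≈ 4.8 mm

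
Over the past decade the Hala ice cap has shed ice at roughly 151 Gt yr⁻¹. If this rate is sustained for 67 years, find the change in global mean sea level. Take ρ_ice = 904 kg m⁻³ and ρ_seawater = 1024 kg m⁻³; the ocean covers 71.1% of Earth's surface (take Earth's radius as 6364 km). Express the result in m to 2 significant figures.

Total mass lost = 151 Gt/yr × 67 yr = 1.012×10^4 Gt = 1.012×10^16 kg.
ρ_w = 1024 kg m⁻³, so water volume = 1.012×10^16 / 1024 = 9.880×10^12 m³.
Δh = 9.880×10^12 / 3.62×10^14 = 0.0273 m.

≈ 0.027 m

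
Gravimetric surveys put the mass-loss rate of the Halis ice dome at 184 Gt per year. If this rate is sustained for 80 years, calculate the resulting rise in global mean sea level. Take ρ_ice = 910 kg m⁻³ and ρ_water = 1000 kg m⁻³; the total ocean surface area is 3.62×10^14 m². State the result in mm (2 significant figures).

Total mass lost = 184 Gt/yr × 80 yr = 1.472×10^4 Gt = 1.472×10^16 kg.
ρ_w = 1000 kg m⁻³, so water volume = 1.472×10^16 / 1000 = 1.472×10^13 m³.
Δh = 1.472×10^13 / 3.62×10^14 = 0.0407 m = 41 mm.

≈ 41 mm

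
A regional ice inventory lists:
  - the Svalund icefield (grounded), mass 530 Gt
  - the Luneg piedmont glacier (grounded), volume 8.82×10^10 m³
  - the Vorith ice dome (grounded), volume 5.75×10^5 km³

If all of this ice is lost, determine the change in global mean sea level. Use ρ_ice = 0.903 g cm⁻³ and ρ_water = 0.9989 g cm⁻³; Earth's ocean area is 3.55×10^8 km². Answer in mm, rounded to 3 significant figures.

Svalund: 530 Gt = 5.300×10^14 kg; dividing by ρ_w = 0.9989 g cm⁻³ = 998.9 kg m⁻³ gives 5.306×10^11 m³ of water.
Luneg: 8.82×10^10 m³ × (903/998.9) = 7.973×10^10 m³ of water.
Vorith: 5.75×10^5 km³ × (903/998.9) = 5.198×10^5 km³ of water.
Total added water ≈ 5.204×10^14 m³ over 3.55×10^14 m² → Δh = 1.47 m = 1470 mm.

≈ 1470 mm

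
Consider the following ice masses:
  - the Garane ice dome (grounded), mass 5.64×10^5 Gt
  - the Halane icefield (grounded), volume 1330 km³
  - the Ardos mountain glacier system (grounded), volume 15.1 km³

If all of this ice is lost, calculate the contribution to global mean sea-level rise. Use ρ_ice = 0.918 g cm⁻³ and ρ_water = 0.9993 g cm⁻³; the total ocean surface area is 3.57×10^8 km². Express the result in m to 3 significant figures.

≈ 1.58 m

Garane: 5.64×10^5 Gt = 5.640×10^17 kg; dividing by ρ_w = 0.9993 g cm⁻³ = 999.3 kg m⁻³ gives 5.644×10^14 m³ of water.
Halane: 1330 km³ × (918/999.3) = 1222 km³ of water.
Ardos: 15.1 km³ × (918/999.3) = 13.87 km³ of water.
Total added water ≈ 5.656×10^14 m³ over 3.57×10^14 m² → Δh = 1.58 m.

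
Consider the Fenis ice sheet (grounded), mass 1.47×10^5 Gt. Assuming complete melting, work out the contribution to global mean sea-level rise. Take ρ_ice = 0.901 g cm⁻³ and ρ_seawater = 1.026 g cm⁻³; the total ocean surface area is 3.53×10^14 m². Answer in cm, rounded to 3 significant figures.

Fenis: 1.47×10^5 Gt = 1.470×10^17 kg; dividing by ρ_w = 1.026 g cm⁻³ = 1026 kg m⁻³ gives 1.433×10^14 m³ of water.
Spread over 3.53×10^14 m² of ocean, Δh = 1.433×10^14 / 3.53×10^14 = 0.406 m = 40.6 cm.

≈ 40.6 cm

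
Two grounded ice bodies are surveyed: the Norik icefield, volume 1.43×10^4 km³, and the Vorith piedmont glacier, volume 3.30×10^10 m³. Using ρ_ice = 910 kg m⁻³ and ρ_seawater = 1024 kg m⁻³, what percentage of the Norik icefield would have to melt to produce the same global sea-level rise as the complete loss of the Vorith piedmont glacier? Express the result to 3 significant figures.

Equal sea-level rise means equal mass of meltwater, i.e. equal mass of ice lost.
Ice mass of Vorith: 3.003×10^13 kg; ice mass of Norik: 1.301×10^16 kg.
Fraction required = 3.003×10^13 / 1.301×10^16 = 2.31×10^-3 → 0.231 %.

≈ 0.231 %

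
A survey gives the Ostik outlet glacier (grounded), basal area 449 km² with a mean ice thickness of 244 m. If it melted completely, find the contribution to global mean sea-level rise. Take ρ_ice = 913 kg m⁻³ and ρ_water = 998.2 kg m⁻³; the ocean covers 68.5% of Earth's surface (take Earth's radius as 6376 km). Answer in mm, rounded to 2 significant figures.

Ostik: ice volume = 449 km² × 244 m = 109.6 km³; 109.6 × (913/998.2) = 100.2 km³ of water.
Spread over 3.50×10^14 m² of ocean, Δh = 1.002×10^11 / 3.50×10^14 = 2.86×10^-4 m = 0.29 mm.

≈ 0.29 mm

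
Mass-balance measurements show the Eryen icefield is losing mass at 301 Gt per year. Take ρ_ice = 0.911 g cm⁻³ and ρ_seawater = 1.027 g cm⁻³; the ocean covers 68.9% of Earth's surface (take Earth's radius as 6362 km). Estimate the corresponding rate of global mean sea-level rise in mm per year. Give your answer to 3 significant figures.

ρ_w = 1.027 g cm⁻³ = 1027 kg m⁻³. Annual water volume added = 301 Gt / ρ_w = 3.010×10^14 kg / 1027 kg m⁻³ = 2.931×10^11 m³.
Δh per year = 2.931×10^11 / 3.50×10^14 = 8.36×10^-4 m = 0.836 mm.

≈ 0.836 mm/yr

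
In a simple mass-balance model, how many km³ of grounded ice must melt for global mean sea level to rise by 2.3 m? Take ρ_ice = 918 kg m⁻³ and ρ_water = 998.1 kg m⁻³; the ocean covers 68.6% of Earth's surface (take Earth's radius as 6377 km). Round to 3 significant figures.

≈ 8.77×10^5 km³

Required water volume = Δh × A = 2.3 m × 3.51×10^14 m² = 8.063×10^14 m³ = 8.063×10^5 km³.
Ice volume = water volume × ρ_w/ρ_ice = 8.063×10^5 × 998.1/918 = 8.77×10^5 km³.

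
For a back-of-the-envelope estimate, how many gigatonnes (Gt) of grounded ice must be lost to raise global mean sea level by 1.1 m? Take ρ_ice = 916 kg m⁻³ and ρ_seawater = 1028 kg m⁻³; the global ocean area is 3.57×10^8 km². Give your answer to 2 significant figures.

Required water volume = Δh × A = 1.1 m × 3.57×10^14 m² = 3.927×10^14 m³.
ρ_w = 1028 kg m⁻³, so the mass of water = 3.927×10^14 m³ × 1028 kg m⁻³ = 4.037×10^17 kg = 4.0×10^5 Gt (and the same mass of ice, by conservation).

≈ 4.0×10^5 Gt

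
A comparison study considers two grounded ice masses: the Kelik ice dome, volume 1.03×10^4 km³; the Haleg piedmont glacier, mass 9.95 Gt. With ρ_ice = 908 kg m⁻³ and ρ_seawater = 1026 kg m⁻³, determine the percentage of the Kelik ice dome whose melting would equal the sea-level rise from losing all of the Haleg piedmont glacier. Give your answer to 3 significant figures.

Equal sea-level rise means equal mass of meltwater, i.e. equal mass of ice lost.
Ice mass of Haleg: 9.950×10^12 kg; ice mass of Kelik: 9.352×10^15 kg.
Fraction required = 9.950×10^12 / 9.352×10^15 = 1.06×10^-3 → 0.106 %.

≈ 0.106 %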